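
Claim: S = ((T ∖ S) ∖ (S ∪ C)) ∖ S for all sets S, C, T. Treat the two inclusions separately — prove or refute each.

Neither inclusion holds.

Forward inclusion. This inclusion fails. Take S = {1}, C = ∅, T = ∅; then 1 ∈ S but 1 ∉ ((T ∖ S) ∖ (S ∪ C)) ∖ S.

Reverse inclusion. This inclusion fails. Take S = ∅, C = ∅, T = {1}; then 1 ∈ ((T ∖ S) ∖ (S ∪ C)) ∖ S but 1 ∉ S.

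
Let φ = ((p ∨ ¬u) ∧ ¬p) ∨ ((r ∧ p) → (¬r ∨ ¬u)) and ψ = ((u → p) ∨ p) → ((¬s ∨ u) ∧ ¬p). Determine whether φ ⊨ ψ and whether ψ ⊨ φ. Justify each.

(⇒) fails; (⇐) holds.

(⇐) Assume the antecedent. If p is true, the antecedent cannot hold. If p is false, the consequent reduces to true regardless of the other variables. Either way the consequent holds.

(⇒) This fails. Under u = F, s = T, r = F, p = F, the left side is true but the right side is false.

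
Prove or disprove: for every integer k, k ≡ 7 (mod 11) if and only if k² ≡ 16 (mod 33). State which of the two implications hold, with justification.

(⟹) This fails: take k = 18. Then 18 ≡ 7 (mod 11), but 18² = 324 ≡ 27 (mod 33), not 16.

(⟸) This fails: take k = 4. Then 4² = 16 ≡ 16 (mod 33), yet 4 ≡ 4 (mod 11), not 7.

(⇒) fails and (⇐) fails.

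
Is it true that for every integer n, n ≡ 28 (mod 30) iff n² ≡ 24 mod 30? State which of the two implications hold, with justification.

Forward direction. This fails: take n = 28. Then 28 ≡ 28 (mod 30), but 28² = 784 ≡ 4 (mod 30), not 24.

Converse. This fails: take n = 12. Then 12² = 144 ≡ 24 (mod 30), yet 12 ≡ 12 (mod 30), not 28.

Neither direction holds.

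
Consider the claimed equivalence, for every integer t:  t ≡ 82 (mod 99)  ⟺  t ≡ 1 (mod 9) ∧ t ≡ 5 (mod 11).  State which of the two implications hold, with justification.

Equivalent; both directions hold.

(⟹) Suppose t ≡ 82 (mod 99); write t = 99j + 82. Since 9 ∣ 99, reducing mod 9 gives t ≡ 82 ≡ 1 (mod 9); since 11 ∣ 99, reducing mod 11 gives t ≡ 82 ≡ 5 (mod 11).

(⟸) Conversely, if t ≡ 1 (mod 9) and t ≡ 5 (mod 11), then by the Chinese remainder theorem t ≡ 82 (mod 99). This is exactly t ≡ 82 (mod 99).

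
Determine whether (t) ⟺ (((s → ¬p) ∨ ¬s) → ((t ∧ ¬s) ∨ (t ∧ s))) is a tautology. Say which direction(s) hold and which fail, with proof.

Only the forward implication holds.

(→) Assume the antecedent. If t is true, the consequent reduces to true regardless of the other variables. If t is false, the antecedent cannot hold. Either way the consequent holds.

(←) This fails. Under t = F, s = T, p = T, the left side is false but the right side is true.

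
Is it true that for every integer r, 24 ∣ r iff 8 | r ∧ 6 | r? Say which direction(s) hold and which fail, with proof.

Equivalent; both directions hold.

(⇒) If 24 ∣ r, write r = 24q. Since 24 = 3·8, r = 8·(3q), so 8 ∣ r; and since 24 = 4·6, r = 6·(4q), so 6 ∣ r.

(⇐) Suppose 8 ∣ r and 6 ∣ r. Any common multiple of 8 and 6 is a multiple of their lcm; here lcm(8, 6) = 8·6/gcd(8, 6) = 48/2 = 24, so 24 ∣ r.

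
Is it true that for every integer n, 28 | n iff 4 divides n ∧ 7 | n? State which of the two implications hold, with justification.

The biconditional holds.

[⇒] If 28 ∣ n, write n = 28q. Since 28 = 7·4, n = 4·(7q), so 4 ∣ n; and since 28 = 4·7, n = 7·(4q), so 7 ∣ n.

[⇐] Suppose 4 ∣ n and 7 ∣ n. Any common multiple of 4 and 7 is a multiple of their lcm; here gcd(4, 7) = 1, so lcm(4, 7) = 4·7 = 28, so 28 ∣ n.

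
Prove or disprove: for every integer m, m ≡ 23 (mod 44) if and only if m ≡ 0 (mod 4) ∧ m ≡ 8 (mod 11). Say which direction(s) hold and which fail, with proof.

(⟹) This fails: m = 23 gives 23 ≡ 23 (mod 44) but 23 ≡ 3 (mod 4), so the conjunction on the right does not hold.

(⟸) This fails: m = 8 satisfies both congruences on the right (8 ≡ 0 mod 4 and 8 ≡ 8 mod 11) yet 8 ≡ 8 (mod 44), not 23.

Neither implication holds.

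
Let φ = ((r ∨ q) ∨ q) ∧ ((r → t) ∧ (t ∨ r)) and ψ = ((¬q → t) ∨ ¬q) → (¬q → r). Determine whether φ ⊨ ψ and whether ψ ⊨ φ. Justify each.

(⇒) Assume the antecedent. If r is true, ((¬q → t) ∨ ¬q) → (¬q → r) reduces to true regardless of the other variables. If r is false, the antecedent forces (t = T, r = F, q = T), and ((¬q → t) ∨ ¬q) → (¬q → r) holds there. Either way ((¬q → t) ∨ ¬q) → (¬q → r) holds.

(⇐) This fails. Under t = F, r = T, q = F, the left side is false but the right side is true.

The forward direction holds; the converse fails.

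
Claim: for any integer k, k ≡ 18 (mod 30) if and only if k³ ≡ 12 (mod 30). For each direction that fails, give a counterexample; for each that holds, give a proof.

(→) Suppose k ≡ 18 (mod 30). Write k = 30j + 18. Then (30j + 18)³ = 27000j³ + 48600j² + 29160j + 5832 = 30(900j³ + 1620j² + 972j + 194) + 12, so k³ ≡ 12 (mod 30).

(←) Conversely, suppose k³ ≡ 12 (mod 30). The only residue r in {0, …, 29} with r³ ≡ 12 (mod 30) is r = 18, so k ≡ 18 (mod 30).

Equivalent; both directions hold.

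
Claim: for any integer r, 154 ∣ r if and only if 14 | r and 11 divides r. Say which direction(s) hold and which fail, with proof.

Both implications hold.

(→) If 154 ∣ r, write r = 154q. Since 154 = 11·14, r = 14·(11q), so 14 ∣ r; and since 154 = 14·11, r = 11·(14q), so 11 ∣ r.

(←) Suppose 14 ∣ r and 11 ∣ r. Any common multiple of 14 and 11 is a multiple of their lcm; here gcd(14, 11) = 1, so lcm(14, 11) = 14·11 = 154, so 154 ∣ r.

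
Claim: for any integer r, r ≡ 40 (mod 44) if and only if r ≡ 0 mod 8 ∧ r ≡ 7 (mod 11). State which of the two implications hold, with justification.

Only the reverse direction holds.

(⟹) This fails: r = 84 gives 84 ≡ 40 (mod 44) but 84 ≡ 4 (mod 8), so the conjunction on the right does not hold.

(⟸) Conversely, if r ≡ 0 (mod 8) and r ≡ 7 (mod 11), then by the Chinese remainder theorem r ≡ 40 (mod 88). Since 40 ≡ 40 (mod 44) and 44 ∣ 88, we get r ≡ 40 (mod 44).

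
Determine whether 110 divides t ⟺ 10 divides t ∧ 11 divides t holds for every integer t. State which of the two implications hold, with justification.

Converse. Suppose 10 ∣ t and 11 ∣ t. Any common multiple of 10 and 11 is a multiple of their lcm; here gcd(10, 11) = 1, so lcm(10, 11) = 10·11 = 110, so 110 ∣ t.

Forward direction. If 110 ∣ t, write t = 110q. Since 110 = 11·10, t = 10·(11q), so 10 ∣ t; and since 110 = 10·11, t = 11·(10q), so 11 ∣ t.

Both directions hold.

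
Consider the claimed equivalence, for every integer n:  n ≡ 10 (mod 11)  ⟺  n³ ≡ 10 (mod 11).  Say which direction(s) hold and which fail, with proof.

The biconditional holds.

[⇒] Suppose n ≡ 10 (mod 11). Write n = 11j + 10. Then (11j + 10)³ = 1331j³ + 3630j² + 3300j + 1000 = 11(121j³ + 330j² + 300j + 90) + 10, so n³ ≡ 10 (mod 11).

[⇐] Conversely, suppose n³ ≡ 10 (mod 11). The only residue r in {0, …, 10} with r³ ≡ 10 (mod 11) is r = 10, so n ≡ 10 (mod 11).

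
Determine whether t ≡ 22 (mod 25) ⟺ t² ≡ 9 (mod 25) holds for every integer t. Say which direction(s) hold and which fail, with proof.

The forward direction holds; the converse fails.

(⟹) Suppose t ≡ 22 (mod 25). Write t = 25j + 22. Then (25j + 22)² = 625j² + 1100j + 484 = 25(25j² + 44j + 19) + 9, so t² ≡ 9 (mod 25).

(⟸) This fails: take t = 3. Then 3² = 9 ≡ 9 (mod 25), yet 3 ≡ 3 (mod 25), not 22.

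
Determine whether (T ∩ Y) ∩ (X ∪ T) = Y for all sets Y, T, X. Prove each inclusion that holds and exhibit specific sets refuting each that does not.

(⊆) holds; (⊇) fails.

(⟸) This inclusion fails. Take Y = {1}, T = ∅, X = ∅; then 1 ∈ Y but 1 ∉ (T ∩ Y) ∩ (X ∪ T).

(⟹) Let x ∈ (T ∩ Y) ∩ (X ∪ T). Then either x ∈ Y ∩ T and x ∉ X; or x ∈ Y ∩ T ∩ X. In each case x ∈ Y, so (T ∩ Y) ∩ (X ∪ T) ⊆ Y.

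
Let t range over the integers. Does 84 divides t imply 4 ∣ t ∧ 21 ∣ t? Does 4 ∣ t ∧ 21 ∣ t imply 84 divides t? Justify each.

Forward direction. If 84 ∣ t, write t = 84q. Since 84 = 21·4, t = 4·(21q), so 4 ∣ t; and since 84 = 4·21, t = 21·(4q), so 21 ∣ t.

Converse. Suppose 4 ∣ t and 21 ∣ t. Any common multiple of 4 and 21 is a multiple of their lcm; here gcd(4, 21) = 1, so lcm(4, 21) = 4·21 = 84, so 84 ∣ t.

Both directions hold; the statement is true.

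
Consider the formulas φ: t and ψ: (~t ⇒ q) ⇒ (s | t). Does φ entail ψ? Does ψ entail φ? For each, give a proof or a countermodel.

(⇒) Assume the antecedent. If q is true, the antecedent forces (q = T, t = T, s = F) or (q = T, t = T, s = T), and (~t ⇒ q) ⇒ (s | t) holds there. If q is false, (~t ⇒ q) ⇒ (s | t) reduces to true regardless of the other variables. Either way (~t ⇒ q) ⇒ (s | t) holds.

(⇐) This fails. Under q = F, t = F, s = F, the left side is false but the right side is true.

Only the forward direction holds.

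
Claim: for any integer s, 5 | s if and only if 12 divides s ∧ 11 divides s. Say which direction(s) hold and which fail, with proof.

Both directions fail.

Forward direction. This fails: take s = 5. Certainly 5 ∣ 5, but 12 ∤ 5.

Converse. This fails: take s = 132. Both 12 ∣ 132 and 11 ∣ 132, yet 132 is not a multiple of 5 (since 132 = 26·5 + 2), so 5 ∤ 132.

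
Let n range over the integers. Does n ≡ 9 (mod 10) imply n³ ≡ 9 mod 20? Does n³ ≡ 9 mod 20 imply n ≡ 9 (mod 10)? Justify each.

[⇒] This fails: take n = 19. Then 19 ≡ 9 (mod 10), but 19³ = 6859 ≡ 19 (mod 20), not 9.

[⇐] Conversely, the residues r modulo 20 with r³ ≡ 9 (mod 20) are exactly {9}, and each is ≡ 9 (mod 10).

Not equivalent: only (⇐) holds.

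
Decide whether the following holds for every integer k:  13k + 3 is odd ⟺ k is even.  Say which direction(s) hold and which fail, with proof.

Both implications hold.

(⇒) Suppose 13k + 3 is odd. Since 13 is odd, 13k and k have the same parity, so 13k + 3 ≡ k + 3 (mod 2). As 3 is odd, 13k + 3 is odd exactly when k is even. Thus k is even.

(⇐) Conversely, suppose k is even; write k = 2j. Then 13k + 3 = 13·(2j) + 3 = 2·13j + 3, which is odd.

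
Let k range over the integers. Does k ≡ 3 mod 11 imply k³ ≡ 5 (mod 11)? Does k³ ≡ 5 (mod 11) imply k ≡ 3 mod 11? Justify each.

(⟹) Suppose k ≡ 3 mod 11. Write k = 11j + 3. Then (11j + 3)³ = 1331j³ + 1089j² + 297j + 27 = 11(121j³ + 99j² + 27j + 2) + 5, so k³ ≡ 5 (mod 11).

(⟸) Conversely, suppose k³ ≡ 5 (mod 11). The only residue r in {0, …, 10} with r³ ≡ 5 (mod 11) is r = 3, so k ≡ 3 (mod 11).

Both directions hold; the statement is true.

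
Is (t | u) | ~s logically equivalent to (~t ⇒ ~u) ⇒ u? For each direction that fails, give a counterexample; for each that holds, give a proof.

(⇒) fails; (⇐) holds.

Forward direction. This fails. Under s = F, t = F, u = F, the left side is true but the right side is false.

Converse. Assume the antecedent. If s is true, the antecedent forces (s = T, t = F, u = T) or (s = T, t = T, u = T), and (t | u) | ~s holds there. If s is false, (t | u) | ~s reduces to true regardless of the other variables. Either way (t | u) | ~s holds.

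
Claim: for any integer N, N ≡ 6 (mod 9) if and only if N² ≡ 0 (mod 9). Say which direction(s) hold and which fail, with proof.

(←) This fails: take N = 0. Then 0² = 0 ≡ 0 (mod 9), yet 0 ≡ 0 (mod 9), not 6.

(→) Suppose N ≡ 6 (mod 9). Write N = 9j + 6. Then (9j + 6)² = 81j² + 108j + 36 = 9(9j² + 12j + 4) + 0, so N² ≡ 0 (mod 9).

(⇒) holds; (⇐) fails.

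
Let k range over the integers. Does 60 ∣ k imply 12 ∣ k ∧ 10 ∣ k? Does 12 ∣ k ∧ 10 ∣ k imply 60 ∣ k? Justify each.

Equivalent; both directions hold.

(⇒) If 60 ∣ k, write k = 60q. Since 60 = 5·12, k = 12·(5q), so 12 ∣ k; and since 60 = 6·10, k = 10·(6q), so 10 ∣ k.

(⇐) Suppose 12 ∣ k and 10 ∣ k. Any common multiple of 12 and 10 is a multiple of their lcm; here lcm(12, 10) = 12·10/gcd(12, 10) = 120/2 = 60, so 60 ∣ k.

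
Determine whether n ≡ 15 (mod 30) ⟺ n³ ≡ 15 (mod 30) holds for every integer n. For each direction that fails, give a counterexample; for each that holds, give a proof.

Both implications hold.

(⟸) Suppose n³ ≡ 15 (mod 30). The only residue r in {0, …, 29} with r³ ≡ 15 (mod 30) is r = 15, so n ≡ 15 (mod 30).

(⟹) Suppose n ≡ 15 (mod 30). Write n = 30j + 15. Then (30j + 15)³ = 27000j³ + 40500j² + 20250j + 3375 = 30(900j³ + 1350j² + 675j + 112) + 15, so n³ ≡ 15 (mod 30).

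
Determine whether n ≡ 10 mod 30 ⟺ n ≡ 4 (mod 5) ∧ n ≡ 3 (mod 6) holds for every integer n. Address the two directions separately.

Both directions fail.

(→) This fails: n = 10 gives 10 ≡ 10 (mod 30) but 10 ≡ 0 (mod 5), so the conjunction on the right does not hold.

(←) This fails: n = 9 satisfies both congruences on the right (9 ≡ 4 mod 5 and 9 ≡ 3 mod 6) yet 9 ≡ 9 (mod 30), not 10.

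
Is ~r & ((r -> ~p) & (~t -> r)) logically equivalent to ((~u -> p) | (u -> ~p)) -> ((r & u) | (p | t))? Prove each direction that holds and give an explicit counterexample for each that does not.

(⟸) This fails. Under t = F, p = T, u = F, r = F, the left side is false but the right side is true.

(⟹) Assume the antecedent. If t is true, the consequent reduces to true regardless of the other variables. If t is false, the antecedent cannot hold. Either way the consequent holds.

Only the forward direction holds.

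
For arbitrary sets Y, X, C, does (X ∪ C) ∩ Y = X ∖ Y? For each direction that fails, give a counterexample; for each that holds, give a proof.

(⊆) This inclusion fails. Take Y = {1}, X = {1}, C = ∅; then 1 ∈ (X ∪ C) ∩ Y but 1 ∉ X ∖ Y.

(⊇) This inclusion fails. Take Y = ∅, X = {1}, C = ∅; then 1 ∈ X ∖ Y but 1 ∉ (X ∪ C) ∩ Y.

Both inclusions fail.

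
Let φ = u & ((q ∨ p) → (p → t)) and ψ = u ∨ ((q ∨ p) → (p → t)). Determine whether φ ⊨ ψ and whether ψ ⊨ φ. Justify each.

(→) Assume the antecedent. If p is true, the antecedent forces (p = T, u = T, q = F, t = T) or (p = T, u = T, q = T, t = T), and u ∨ ((q ∨ p) → (p → t)) holds there. If p is false, u ∨ ((q ∨ p) → (p → t)) reduces to true regardless of the other variables. Either way u ∨ ((q ∨ p) → (p → t)) holds.

(←) This fails. Under p = F, u = F, q = F, t = F, the left side is false but the right side is true.

(⇒) holds; (⇐) fails.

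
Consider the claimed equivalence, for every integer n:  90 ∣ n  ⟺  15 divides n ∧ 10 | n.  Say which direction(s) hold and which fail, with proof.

(→) If 90 ∣ n, write n = 90q. Since 90 = 6·15, n = 15·(6q), so 15 ∣ n; and since 90 = 9·10, n = 10·(9q), so 10 ∣ n.

(←) This fails: take n = 30. Both 15 ∣ 30 and 10 ∣ 30, yet 30 is not a multiple of 90 (since 30 = 0·90 + 30), so 90 ∤ 30.

(⇒) holds; (⇐) fails.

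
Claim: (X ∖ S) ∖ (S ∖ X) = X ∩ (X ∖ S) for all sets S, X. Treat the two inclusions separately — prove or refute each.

The two sets are equal.

Forward inclusion. Let x ∈ (X ∖ S) ∖ (S ∖ X). Then x ∈ X and x ∉ S, from which x ∈ X ∩ (X ∖ S).

Reverse inclusion. Let x ∈ X ∩ (X ∖ S). Then x ∈ X and x ∉ S, from which x ∈ (X ∖ S) ∖ (S ∖ X).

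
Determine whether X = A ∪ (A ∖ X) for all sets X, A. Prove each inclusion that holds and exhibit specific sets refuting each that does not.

Forward inclusion. This inclusion fails. Take X = {1}, A = ∅; then 1 ∈ X but 1 ∉ A ∪ (A ∖ X).

Reverse inclusion. This inclusion fails. Take X = ∅, A = {1}; then 1 ∈ A ∪ (A ∖ X) but 1 ∉ X.

(⊆) fails and (⊇) fails.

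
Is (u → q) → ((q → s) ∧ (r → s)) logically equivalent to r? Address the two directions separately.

(→) This fails. Under u = F, r = F, s = F, q = F, the left side is true but the right side is false.

(←) This fails. Under u = F, r = T, s = F, q = F, the left side is false but the right side is true.

Neither implication holds.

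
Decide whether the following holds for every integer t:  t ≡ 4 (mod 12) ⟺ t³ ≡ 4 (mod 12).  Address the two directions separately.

(⇒) Suppose t ≡ 4 (mod 12). Write t = 12j + 4. Then (12j + 4)³ = 1728j³ + 1728j² + 576j + 64 = 12(144j³ + 144j² + 48j + 5) + 4, so t³ ≡ 4 (mod 12).

(⇐) This fails: take t = 10. Then 10³ = 1000 ≡ 4 (mod 12), yet 10 ≡ 10 (mod 12), not 4.

Only the forward direction holds.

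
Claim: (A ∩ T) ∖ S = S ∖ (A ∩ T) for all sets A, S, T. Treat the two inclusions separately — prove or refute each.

Forward inclusion. This inclusion fails. Take A = {1}, S = ∅, T = {1}; then 1 ∈ (A ∩ T) ∖ S but 1 ∉ S ∖ (A ∩ T).

Reverse inclusion. This inclusion fails. Take A = ∅, S = {1}, T = ∅; then 1 ∈ S ∖ (A ∩ T) but 1 ∉ (A ∩ T) ∖ S.

(⊆) fails and (⊇) fails.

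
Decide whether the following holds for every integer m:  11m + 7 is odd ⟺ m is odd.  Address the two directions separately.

Neither direction holds.

[⇒] This fails: m = 0 gives 11m + 7 = 7, which is odd, but 0 is even, not odd.

[⇐] This also fails: m = 7 is odd, but 11m + 7 = 84 is even, not odd.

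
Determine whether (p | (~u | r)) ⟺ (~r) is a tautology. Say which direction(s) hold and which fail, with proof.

Neither direction holds.

(⟹) This fails. Under r = T, u = F, p = F, the left side is true but the right side is false.

(⟸) This fails. Under r = F, u = T, p = F, the left side is false but the right side is true.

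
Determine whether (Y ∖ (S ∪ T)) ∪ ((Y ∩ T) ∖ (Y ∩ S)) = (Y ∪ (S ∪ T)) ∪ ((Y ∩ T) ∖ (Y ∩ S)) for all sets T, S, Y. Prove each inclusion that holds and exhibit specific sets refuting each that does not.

(⊆) holds; (⊇) fails.

(⊆) Let x ∈ (Y ∖ (S ∪ T)) ∪ ((Y ∩ T) ∖ (Y ∩ S)). Then either x ∈ Y and x ∉ T, S; or x ∈ T ∩ Y and x ∉ S. In each case x ∈ (Y ∪ (S ∪ T)) ∪ ((Y ∩ T) ∖ (Y ∩ S)), so (Y ∖ (S ∪ T)) ∪ ((Y ∩ T) ∖ (Y ∩ S)) ⊆ (Y ∪ (S ∪ T)) ∪ ((Y ∩ T) ∖ (Y ∩ S)).

(⊇) This inclusion fails. Take T = {1}, S = ∅, Y = ∅; then 1 ∈ (Y ∪ (S ∪ T)) ∪ ((Y ∩ T) ∖ (Y ∩ S)) but 1 ∉ (Y ∖ (S ∪ T)) ∪ ((Y ∩ T) ∖ (Y ∩ S)).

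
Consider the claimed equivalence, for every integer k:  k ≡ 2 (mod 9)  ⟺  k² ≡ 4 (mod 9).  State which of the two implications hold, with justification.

Converse. This fails: take k = 7. Then 7² = 49 ≡ 4 (mod 9), yet 7 ≡ 7 (mod 9), not 2.

Forward direction. Suppose k ≡ 2 (mod 9). Write k = 9j + 2. Then (9j + 2)² = 81j² + 36j + 4 = 9(9j² + 4j) + 4, so k² ≡ 4 (mod 9).

Only the forward implication holds.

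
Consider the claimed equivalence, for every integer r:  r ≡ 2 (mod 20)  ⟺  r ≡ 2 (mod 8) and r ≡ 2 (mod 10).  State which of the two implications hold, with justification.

Only the converse holds.

Converse. If r ≡ 2 (mod 8) and r ≡ 2 (mod 10), then by the Chinese remainder theorem r ≡ 2 (mod 40). Since 2 ≡ 2 (mod 20) and 20 ∣ 40, we get r ≡ 2 (mod 20).

Forward direction. This fails: r = 22 gives 22 ≡ 2 (mod 20) but 22 ≡ 6 (mod 8), so the conjunction on the right does not hold.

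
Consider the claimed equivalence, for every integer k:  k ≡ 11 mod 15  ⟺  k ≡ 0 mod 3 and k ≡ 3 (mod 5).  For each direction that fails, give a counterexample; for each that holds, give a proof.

(⇒) This fails: k = 11 gives 11 ≡ 11 (mod 15) but 11 ≡ 2 (mod 3), so the conjunction on the right does not hold.

(⇐) This fails: k = 3 satisfies both congruences on the right (3 ≡ 0 mod 3 and 3 ≡ 3 mod 5) yet 3 ≡ 3 (mod 15), not 11.

Neither implication holds.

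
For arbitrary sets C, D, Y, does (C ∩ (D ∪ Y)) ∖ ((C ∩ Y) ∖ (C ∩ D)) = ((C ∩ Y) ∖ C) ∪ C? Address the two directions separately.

Only the forward inclusion holds.

(⊆) Let x ∈ (C ∩ (D ∪ Y)) ∖ ((C ∩ Y) ∖ (C ∩ D)). Then either x ∈ C ∩ D and x ∉ Y; or x ∈ C ∩ D ∩ Y. In each case x ∈ ((C ∩ Y) ∖ C) ∪ C, so (C ∩ (D ∪ Y)) ∖ ((C ∩ Y) ∖ (C ∩ D)) ⊆ ((C ∩ Y) ∖ C) ∪ C.

(⊇) This inclusion fails. Take C = {1}, D = ∅, Y = ∅; then 1 ∈ ((C ∩ Y) ∖ C) ∪ C but 1 ∉ (C ∩ (D ∪ Y)) ∖ ((C ∩ Y) ∖ (C ∩ D)).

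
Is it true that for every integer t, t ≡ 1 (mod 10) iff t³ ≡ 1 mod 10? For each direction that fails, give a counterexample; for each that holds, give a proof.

(⟹) Suppose t ≡ 1 (mod 10). Write t = 10j + 1. Then (10j + 1)³ = 1000j³ + 300j² + 30j + 1 = 10(100j³ + 30j² + 3j) + 1, so t³ ≡ 1 (mod 10).

(⟸) For the converse, argue contrapositively. If t ≢ 1 (mod 10), then t is congruent to one of 0, 2, 3, 4, 5, 6, 7, 8, 9 modulo 10, and these give t³ ≡ 0, 8, 7, 4, 5, 6, 3, 2, 9 respectively — never 1.

Both directions hold; the statement is true.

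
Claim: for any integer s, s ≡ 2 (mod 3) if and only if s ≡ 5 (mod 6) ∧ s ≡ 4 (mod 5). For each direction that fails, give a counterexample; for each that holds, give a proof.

(⟹) This fails: s = 2 gives 2 ≡ 2 (mod 3) but 2 ≡ 2 (mod 6), so the conjunction on the right does not hold.

(⟸) Conversely, if s ≡ 5 (mod 6) and s ≡ 4 (mod 5), then by the Chinese remainder theorem s ≡ 29 (mod 30). Since 29 ≡ 2 (mod 3) and 3 ∣ 30, we get s ≡ 2 (mod 3).

(⇒) fails; (⇐) holds.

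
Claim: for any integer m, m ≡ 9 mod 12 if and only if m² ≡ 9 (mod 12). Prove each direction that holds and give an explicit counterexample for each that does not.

Not equivalent: only (⇒) holds.

Forward direction. Suppose m ≡ 9 mod 12. Write m = 12j + 9. Then (12j + 9)² = 144j² + 216j + 81 = 12(12j² + 18j + 6) + 9, so m² ≡ 9 (mod 12).

Converse. This fails: take m = 3. Then 3² = 9 ≡ 9 (mod 12), yet 3 ≡ 3 (mod 12), not 9.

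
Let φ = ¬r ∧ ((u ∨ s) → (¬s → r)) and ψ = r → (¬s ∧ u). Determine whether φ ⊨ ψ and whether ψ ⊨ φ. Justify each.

(⟹) Assume the antecedent. If s is true, the antecedent forces (s = T, r = F, u = F) or (s = T, r = F, u = T), and r → (¬s ∧ u) holds there. If s is false, the antecedent forces (s = F, r = F, u = F), and r → (¬s ∧ u) holds there. Either way r → (¬s ∧ u) holds.

(⟸) This fails. Under s = F, r = F, u = T, the left side is false but the right side is true.

The forward direction holds; the converse fails.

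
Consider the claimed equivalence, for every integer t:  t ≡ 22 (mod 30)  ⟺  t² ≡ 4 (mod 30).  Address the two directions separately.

Only the forward implication holds.

[⇒] Suppose t ≡ 22 (mod 30). Write t = 30j + 22. Then (30j + 22)² = 900j² + 1320j + 484 = 30(30j² + 44j + 16) + 4, so t² ≡ 4 (mod 30).

[⇐] This fails: take t = 2. Then 2² = 4 ≡ 4 (mod 30), yet 2 ≡ 2 (mod 30), not 22.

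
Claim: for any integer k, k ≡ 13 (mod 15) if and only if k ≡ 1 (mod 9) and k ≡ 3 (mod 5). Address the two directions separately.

(←) If k ≡ 1 (mod 9) and k ≡ 3 (mod 5), then by the Chinese remainder theorem k ≡ 28 (mod 45). Since 28 ≡ 13 (mod 15) and 15 ∣ 45, we get k ≡ 13 (mod 15).

(→) This fails: k = 43 gives 43 ≡ 13 (mod 15) but 43 ≡ 7 (mod 9), so the conjunction on the right does not hold.

Only the converse holds.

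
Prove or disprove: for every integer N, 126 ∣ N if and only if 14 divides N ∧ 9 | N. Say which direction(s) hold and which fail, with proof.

(→) If 126 ∣ N, write N = 126q. Since 126 = 9·14, N = 14·(9q), so 14 ∣ N; and since 126 = 14·9, N = 9·(14q), so 9 ∣ N.

(←) Suppose 14 ∣ N and 9 ∣ N. Any common multiple of 14 and 9 is a multiple of their lcm; here gcd(14, 9) = 1, so lcm(14, 9) = 14·9 = 126, so 126 ∣ N.

Both directions hold.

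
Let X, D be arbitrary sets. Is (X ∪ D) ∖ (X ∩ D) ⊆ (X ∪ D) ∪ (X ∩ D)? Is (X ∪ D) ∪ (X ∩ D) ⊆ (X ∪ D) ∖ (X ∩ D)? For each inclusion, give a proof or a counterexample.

(⊆) Let x ∈ (X ∪ D) ∖ (X ∩ D). Then either x ∈ X and x ∉ D; or x ∈ D and x ∉ X. In each case x ∈ (X ∪ D) ∪ (X ∩ D), so (X ∪ D) ∖ (X ∩ D) ⊆ (X ∪ D) ∪ (X ∩ D).

(⊇) This inclusion fails. Take X = {1}, D = {1}; then 1 ∈ (X ∪ D) ∪ (X ∩ D) but 1 ∉ (X ∪ D) ∖ (X ∩ D).

The sets are not equal: only the forward inclusion holds.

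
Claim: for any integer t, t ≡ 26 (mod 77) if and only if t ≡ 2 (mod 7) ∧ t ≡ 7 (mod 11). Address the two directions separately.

(⇒) fails and (⇐) fails.

(⟹) This fails: t = 26 gives 26 ≡ 26 (mod 77) but 26 ≡ 5 (mod 7), so the conjunction on the right does not hold.

(⟸) This fails: t = 51 satisfies both congruences on the right (51 ≡ 2 mod 7 and 51 ≡ 7 mod 11) yet 51 ≡ 51 (mod 77), not 26.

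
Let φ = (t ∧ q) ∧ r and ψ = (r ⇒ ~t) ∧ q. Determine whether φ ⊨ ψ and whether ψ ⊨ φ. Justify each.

Forward direction. This fails. Under t = T, r = T, q = T, the left side is true but the right side is false.

Converse. This fails. Under t = F, r = F, q = T, the left side is false but the right side is true.

(⇒) fails and (⇐) fails.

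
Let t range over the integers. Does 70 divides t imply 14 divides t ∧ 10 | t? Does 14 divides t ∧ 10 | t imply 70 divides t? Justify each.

(⟹) If 70 ∣ t, write t = 70q. Since 70 = 5·14, t = 14·(5q), so 14 ∣ t; and since 70 = 7·10, t = 10·(7q), so 10 ∣ t.

(⟸) Suppose 14 ∣ t and 10 ∣ t. Any common multiple of 14 and 10 is a multiple of their lcm; here lcm(14, 10) = 14·10/gcd(14, 10) = 140/2 = 70, so 70 ∣ t.

Both directions hold; the statement is true.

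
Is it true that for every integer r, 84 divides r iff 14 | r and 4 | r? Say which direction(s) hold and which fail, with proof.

(⇒) holds; (⇐) fails.

Forward direction. If 84 ∣ r, write r = 84q. Since 84 = 6·14, r = 14·(6q), so 14 ∣ r; and since 84 = 21·4, r = 4·(21q), so 4 ∣ r.

Converse. This fails: take r = 28. Both 14 ∣ 28 and 4 ∣ 28, yet 28 is not a multiple of 84 (since 28 = 0·84 + 28), so 84 ∤ 28.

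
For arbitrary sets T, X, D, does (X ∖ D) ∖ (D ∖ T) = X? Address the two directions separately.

(⟸) This inclusion fails. Take T = ∅, X = {1}, D = {1}; then 1 ∈ X but 1 ∉ (X ∖ D) ∖ (D ∖ T).

(⟹) Let x ∈ (X ∖ D) ∖ (D ∖ T). Then either x ∈ X and x ∉ T, D; or x ∈ T ∩ X and x ∉ D. In each case x ∈ X, so (X ∖ D) ∖ (D ∖ T) ⊆ X.

(⊆) holds; (⊇) fails.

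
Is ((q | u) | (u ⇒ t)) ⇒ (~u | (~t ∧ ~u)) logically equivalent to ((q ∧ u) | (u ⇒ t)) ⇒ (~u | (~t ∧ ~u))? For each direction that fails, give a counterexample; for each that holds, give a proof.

Only the forward direction holds.

[⇒] Assume the antecedent. If t is true, the antecedent forces (t = T, u = F, q = F) or (t = T, u = F, q = T), and the consequent holds there. If t is false, the antecedent forces (t = F, u = F, q = F) or (t = F, u = F, q = T), and the consequent holds there. Either way the consequent holds.

[⇐] This fails. Under t = F, u = T, q = F, the left side is false but the right side is true.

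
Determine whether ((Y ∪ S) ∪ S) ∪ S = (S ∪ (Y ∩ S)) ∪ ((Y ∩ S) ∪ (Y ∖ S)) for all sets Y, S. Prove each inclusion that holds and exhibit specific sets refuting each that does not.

Reverse inclusion. Let x ∈ (S ∪ (Y ∩ S)) ∪ ((Y ∩ S) ∪ (Y ∖ S)). Then either x ∈ Y and x ∉ S; or x ∈ S and x ∉ Y; or x ∈ Y ∩ S. In each case x ∈ ((Y ∪ S) ∪ S) ∪ S, so (S ∪ (Y ∩ S)) ∪ ((Y ∩ S) ∪ (Y ∖ S)) ⊆ ((Y ∪ S) ∪ S) ∪ S.

Forward inclusion. Let x ∈ ((Y ∪ S) ∪ S) ∪ S. Then either x ∈ Y and x ∉ S; or x ∈ S and x ∉ Y; or x ∈ Y ∩ S. In each case x ∈ (S ∪ (Y ∩ S)) ∪ ((Y ∩ S) ∪ (Y ∖ S)), so ((Y ∪ S) ∪ S) ∪ S ⊆ (S ∪ (Y ∩ S)) ∪ ((Y ∩ S) ∪ (Y ∖ S)).

Both inclusions hold.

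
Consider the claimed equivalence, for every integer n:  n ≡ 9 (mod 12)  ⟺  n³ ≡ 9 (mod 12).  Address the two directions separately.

(⟹) Suppose n ≡ 9 (mod 12). Write n = 12j + 9. Then (12j + 9)³ = 1728j³ + 3888j² + 2916j + 729 = 12(144j³ + 324j² + 243j + 60) + 9, so n³ ≡ 9 (mod 12).

(⟸) Conversely, suppose n³ ≡ 9 (mod 12). The only residue r in {0, …, 11} with r³ ≡ 9 (mod 12) is r = 9, so n ≡ 9 (mod 12).

The biconditional holds.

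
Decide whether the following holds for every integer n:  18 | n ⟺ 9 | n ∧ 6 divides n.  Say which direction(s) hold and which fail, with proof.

(⟹) If 18 ∣ n, write n = 18q. Since 18 = 2·9, n = 9·(2q), so 9 ∣ n; and since 18 = 3·6, n = 6·(3q), so 6 ∣ n.

(⟸) Suppose 9 ∣ n and 6 ∣ n. Any common multiple of 9 and 6 is a multiple of their lcm; here lcm(9, 6) = 9·6/gcd(9, 6) = 54/3 = 18, so 18 ∣ n.

Both directions hold; the statement is true.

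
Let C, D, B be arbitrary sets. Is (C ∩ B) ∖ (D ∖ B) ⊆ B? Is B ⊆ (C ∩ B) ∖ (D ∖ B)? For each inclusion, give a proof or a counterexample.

(⟸) This inclusion fails. Take C = ∅, D = ∅, B = {1}; then 1 ∈ B but 1 ∉ (C ∩ B) ∖ (D ∖ B).

(⟹) Let x ∈ (C ∩ B) ∖ (D ∖ B). Then either x ∈ C ∩ B and x ∉ D; or x ∈ C ∩ D ∩ B. In each case x ∈ B, so (C ∩ B) ∖ (D ∖ B) ⊆ B.

Only the forward inclusion holds.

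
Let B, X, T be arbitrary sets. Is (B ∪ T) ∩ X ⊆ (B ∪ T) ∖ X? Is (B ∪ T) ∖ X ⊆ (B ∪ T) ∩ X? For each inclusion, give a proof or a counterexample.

Neither inclusion holds.

(⟹) This inclusion fails. Take B = {1}, X = {1}, T = ∅; then 1 ∈ (B ∪ T) ∩ X but 1 ∉ (B ∪ T) ∖ X.

(⟸) This inclusion fails. Take B = {1}, X = ∅, T = ∅; then 1 ∈ (B ∪ T) ∖ X but 1 ∉ (B ∪ T) ∩ X.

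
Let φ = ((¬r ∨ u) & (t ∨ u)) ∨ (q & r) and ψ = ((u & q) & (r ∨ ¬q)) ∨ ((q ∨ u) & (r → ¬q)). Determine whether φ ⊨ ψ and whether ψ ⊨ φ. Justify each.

(⟹) This fails. Under t = T, r = F, u = F, q = F, the left side is true but the right side is false.

(⟸) This fails. Under t = F, r = F, u = F, q = T, the left side is false but the right side is true.

Both directions fail.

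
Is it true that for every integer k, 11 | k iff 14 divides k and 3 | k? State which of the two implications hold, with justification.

(⇒) This fails: take k = 11. Certainly 11 ∣ 11, but 14 ∤ 11.

(⇐) This fails: take k = 42. Both 14 ∣ 42 and 3 ∣ 42, yet 42 is not a multiple of 11 (since 42 = 3·11 + 9), so 11 ∤ 42.

Neither direction holds.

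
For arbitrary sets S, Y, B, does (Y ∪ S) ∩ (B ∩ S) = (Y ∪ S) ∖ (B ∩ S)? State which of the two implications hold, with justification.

(⊆) This inclusion fails. Take S = {1}, Y = ∅, B = {1}; then 1 ∈ (Y ∪ S) ∩ (B ∩ S) but 1 ∉ (Y ∪ S) ∖ (B ∩ S).

(⊇) This inclusion fails. Take S = {1}, Y = ∅, B = ∅; then 1 ∈ (Y ∪ S) ∖ (B ∩ S) but 1 ∉ (Y ∪ S) ∩ (B ∩ S).

Neither inclusion holds.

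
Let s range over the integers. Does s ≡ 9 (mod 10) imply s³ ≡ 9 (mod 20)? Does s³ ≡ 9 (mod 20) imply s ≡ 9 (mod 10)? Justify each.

[⇒] This fails: take s = 19. Then 19 ≡ 9 (mod 10), but 19³ = 6859 ≡ 19 (mod 20), not 9.

[⇐] Conversely, the residues r modulo 20 with r³ ≡ 9 (mod 20) are exactly {9}, and each is ≡ 9 (mod 10).

The forward direction fails; the converse holds.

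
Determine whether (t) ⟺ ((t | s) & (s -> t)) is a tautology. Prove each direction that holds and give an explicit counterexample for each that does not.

Forward direction. Assume the antecedent. If t is true, (t | s) & (s -> t) reduces to true regardless of the other variables. If t is false, the antecedent cannot hold. Either way (t | s) & (s -> t) holds.

Converse. Assume the antecedent. If t is true, t reduces to true regardless of the other variables. If t is false, the antecedent cannot hold. Either way t holds.

The biconditional holds.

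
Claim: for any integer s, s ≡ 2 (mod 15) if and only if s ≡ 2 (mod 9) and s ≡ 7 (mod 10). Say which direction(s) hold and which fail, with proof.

(⇒) This fails: s = 32 gives 32 ≡ 2 (mod 15) but 32 ≡ 5 (mod 9), so the conjunction on the right does not hold.

(⇐) Conversely, if s ≡ 2 (mod 9) and s ≡ 7 (mod 10), then by the Chinese remainder theorem s ≡ 47 (mod 90). Since 47 ≡ 2 (mod 15) and 15 ∣ 90, we get s ≡ 2 (mod 15).

The forward direction fails; the converse holds.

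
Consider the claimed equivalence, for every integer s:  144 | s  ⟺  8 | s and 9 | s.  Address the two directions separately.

(⇒) If 144 ∣ s, write s = 144q. Since 144 = 18·8, s = 8·(18q), so 8 ∣ s; and since 144 = 16·9, s = 9·(16q), so 9 ∣ s.

(⇐) This fails: take s = 72. Both 8 ∣ 72 and 9 ∣ 72, yet 72 is not a multiple of 144 (since 72 = 0·144 + 72), so 144 ∤ 72.

(⇒) holds; (⇐) fails.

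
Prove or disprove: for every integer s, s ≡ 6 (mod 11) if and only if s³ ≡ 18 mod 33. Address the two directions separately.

Not equivalent: only (⇐) holds.

[⇒] This fails: take s = 17. Then 17 ≡ 6 (mod 11), but 17³ = 4913 ≡ 29 (mod 33), not 18.

[⇐] Conversely, the residues r modulo 33 with r³ ≡ 18 (mod 33) are exactly {6}, and each is ≡ 6 (mod 11).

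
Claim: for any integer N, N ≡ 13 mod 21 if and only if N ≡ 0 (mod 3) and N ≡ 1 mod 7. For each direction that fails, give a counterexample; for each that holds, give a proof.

Neither direction holds.

Forward direction. This fails: N = 13 gives 13 ≡ 13 (mod 21) but 13 ≡ 1 (mod 3), so the conjunction on the right does not hold.

Converse. This fails: N = 15 satisfies both congruences on the right (15 ≡ 0 mod 3 and 15 ≡ 1 mod 7) yet 15 ≡ 15 (mod 21), not 13.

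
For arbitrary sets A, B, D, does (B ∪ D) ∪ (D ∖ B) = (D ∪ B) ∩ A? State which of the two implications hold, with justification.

(⊆) fails; (⊇) holds.

(⊆) This inclusion fails. Take A = ∅, B = {1}, D = ∅; then 1 ∈ (B ∪ D) ∪ (D ∖ B) but 1 ∉ (D ∪ B) ∩ A.

(⊇) Let x ∈ (D ∪ B) ∩ A. Then either x ∈ A ∩ B and x ∉ D; or x ∈ A ∩ D and x ∉ B; or x ∈ A ∩ B ∩ D. In each case x ∈ (B ∪ D) ∪ (D ∖ B), so (D ∪ B) ∩ A ⊆ (B ∪ D) ∪ (D ∖ B).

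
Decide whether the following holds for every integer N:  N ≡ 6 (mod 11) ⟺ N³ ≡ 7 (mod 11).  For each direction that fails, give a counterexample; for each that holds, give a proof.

Converse. For the converse, argue contrapositively. If N ≢ 6 (mod 11), then N is congruent to one of 0, 1, 2, 3, 4, 5, 7, 8, 9, 10 modulo 11, and these give N³ ≡ 0, 1, 8, 5, 9, 4, 2, 6, 3, 10 respectively — never 7.

Forward direction. Suppose N ≡ 6 (mod 11). Write N = 11j + 6. Then (11j + 6)³ = 1331j³ + 2178j² + 1188j + 216 = 11(121j³ + 198j² + 108j + 19) + 7, so N³ ≡ 7 (mod 11).

Both directions hold; the statement is true.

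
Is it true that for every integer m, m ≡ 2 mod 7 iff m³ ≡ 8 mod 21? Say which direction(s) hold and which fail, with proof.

Both directions fail.

(⇒) This fails: take m = 9. Then 9 ≡ 2 (mod 7), but 9³ = 729 ≡ 15 (mod 21), not 8.

(⇐) This fails: take m = 8. Then 8³ = 512 ≡ 8 (mod 21), yet 8 ≡ 1 (mod 7), not 2.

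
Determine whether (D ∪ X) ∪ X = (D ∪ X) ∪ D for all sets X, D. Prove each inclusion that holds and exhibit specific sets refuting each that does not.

(⟸) Let x ∈ (D ∪ X) ∪ D. Then either x ∈ X and x ∉ D; or x ∈ D and x ∉ X; or x ∈ X ∩ D. In each case x ∈ (D ∪ X) ∪ X, so (D ∪ X) ∪ D ⊆ (D ∪ X) ∪ X.

(⟹) Let x ∈ (D ∪ X) ∪ X. Then either x ∈ X and x ∉ D; or x ∈ D and x ∉ X; or x ∈ X ∩ D. In each case x ∈ (D ∪ X) ∪ D, so (D ∪ X) ∪ X ⊆ (D ∪ X) ∪ D.

Both inclusions hold; the sets are equal.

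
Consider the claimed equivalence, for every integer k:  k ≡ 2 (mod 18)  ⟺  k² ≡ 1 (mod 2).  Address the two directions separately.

Forward direction. This fails: take k = 2. Then 2 ≡ 2 (mod 18), but 2² = 4 ≡ 0 (mod 2), not 1.

Converse. This fails: take k = 1. Then 1² = 1 ≡ 1 (mod 2), yet 1 ≡ 1 (mod 18), not 2.

(⇒) fails and (⇐) fails.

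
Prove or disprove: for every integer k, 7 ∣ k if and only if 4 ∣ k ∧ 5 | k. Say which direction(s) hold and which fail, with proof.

(⇒) fails and (⇐) fails.

Forward direction. This fails: take k = 7. Certainly 7 ∣ 7, but 4 ∤ 7.

Converse. This fails: take k = 20. Both 4 ∣ 20 and 5 ∣ 20, yet 20 is not a multiple of 7 (since 20 = 2·7 + 6), so 7 ∤ 20.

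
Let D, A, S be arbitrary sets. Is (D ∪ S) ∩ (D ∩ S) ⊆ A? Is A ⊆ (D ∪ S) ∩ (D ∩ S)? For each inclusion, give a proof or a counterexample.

(⊆) fails and (⊇) fails.

Forward inclusion. This inclusion fails. Take D = {1}, A = ∅, S = {1}; then 1 ∈ (D ∪ S) ∩ (D ∩ S) but 1 ∉ A.

Reverse inclusion. This inclusion fails. Take D = ∅, A = {1}, S = ∅; then 1 ∈ A but 1 ∉ (D ∪ S) ∩ (D ∩ S).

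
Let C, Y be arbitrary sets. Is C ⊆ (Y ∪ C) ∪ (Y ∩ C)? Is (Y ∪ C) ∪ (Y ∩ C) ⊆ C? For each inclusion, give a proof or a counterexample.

The sets are not equal: only the forward inclusion holds.

(⟹) Let x ∈ C. Then either x ∈ C and x ∉ Y; or x ∈ C ∩ Y. In each case x ∈ (Y ∪ C) ∪ (Y ∩ C), so C ⊆ (Y ∪ C) ∪ (Y ∩ C).

(⟸) This inclusion fails. Take C = ∅, Y = {1}; then 1 ∈ (Y ∪ C) ∪ (Y ∩ C) but 1 ∉ C.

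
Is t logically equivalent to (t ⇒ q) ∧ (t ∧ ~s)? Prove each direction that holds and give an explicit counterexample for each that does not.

Only the converse holds.

[⇒] This fails. Under t = T, s = F, q = F, the left side is true but the right side is false.

[⇐] Assume the antecedent. If t is true, t reduces to true regardless of the other variables. If t is false, the antecedent cannot hold. Either way t holds.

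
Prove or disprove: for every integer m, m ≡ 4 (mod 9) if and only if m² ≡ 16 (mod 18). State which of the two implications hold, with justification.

Both directions fail.

Forward direction. This fails: take m = 13. Then 13 ≡ 4 (mod 9), but 13² = 169 ≡ 7 (mod 18), not 16.

Converse. This fails: take m = 14. Then 14² = 196 ≡ 16 (mod 18), yet 14 ≡ 5 (mod 9), not 4.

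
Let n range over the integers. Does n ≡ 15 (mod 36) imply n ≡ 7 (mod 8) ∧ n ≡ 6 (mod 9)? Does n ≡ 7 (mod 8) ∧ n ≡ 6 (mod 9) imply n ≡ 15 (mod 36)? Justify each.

(⇐) If n ≡ 7 (mod 8) and n ≡ 6 (mod 9), then by the Chinese remainder theorem n ≡ 15 (mod 72). Since 15 ≡ 15 (mod 36) and 36 ∣ 72, we get n ≡ 15 (mod 36).

(⇒) This fails: n = 51 gives 51 ≡ 15 (mod 36) but 51 ≡ 3 (mod 8), so the conjunction on the right does not hold.

Only the converse holds.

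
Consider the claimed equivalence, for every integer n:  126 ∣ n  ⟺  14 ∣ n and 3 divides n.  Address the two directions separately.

(⇐) This fails: take n = 42. Both 14 ∣ 42 and 3 ∣ 42, yet 42 is not a multiple of 126 (since 42 = 0·126 + 42), so 126 ∤ 42.

(⇒) If 126 ∣ n, write n = 126q. Since 126 = 9·14, n = 14·(9q), so 14 ∣ n; and since 126 = 42·3, n = 3·(42q), so 3 ∣ n.

Only the forward direction holds.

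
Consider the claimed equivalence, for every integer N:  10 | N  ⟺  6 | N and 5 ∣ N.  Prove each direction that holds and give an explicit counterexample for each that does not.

(←) Suppose 6 ∣ N and 5 ∣ N. Any common multiple of 6 and 5 is a multiple of their lcm; here gcd(6, 5) = 1, so lcm(6, 5) = 6·5 = 30, so 30 ∣ N. Since 10 ∣ 30, it follows that 10 ∣ N.

(→) This fails: take N = 10. Certainly 10 ∣ 10, but 6 ∤ 10.

Not equivalent: only (⇐) holds.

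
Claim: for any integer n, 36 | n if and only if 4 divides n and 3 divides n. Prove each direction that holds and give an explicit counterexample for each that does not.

Converse. This fails: take n = 12. Both 4 ∣ 12 and 3 ∣ 12, yet 12 is not a multiple of 36 (since 12 = 0·36 + 12), so 36 ∤ 12.

Forward direction. If 36 ∣ n, write n = 36q. Since 36 = 9·4, n = 4·(9q), so 4 ∣ n; and since 36 = 12·3, n = 3·(12q), so 3 ∣ n.

The forward direction holds; the converse fails.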